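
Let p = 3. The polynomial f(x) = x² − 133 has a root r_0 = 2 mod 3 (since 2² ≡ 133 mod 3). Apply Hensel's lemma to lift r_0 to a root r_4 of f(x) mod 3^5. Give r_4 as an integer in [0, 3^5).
r_4 = 113 (mod 243)

Hensel's recurrence: r_{i+1} = r_i − f(r_i)·(f′(r_i))^{-1} mod 3^{i+2}, with f′(x) = 2x. Iterate:
  r_0 = 2 (mod 3)
  r_1 = 5 (mod 9)
  r_2 = 5 (mod 27)
  r_3 = 32 (mod 81)
  r_4 = 113 (mod 243)
Final: r_4 = 113, and one checks f(r_4) ≡ 0 mod 3^5.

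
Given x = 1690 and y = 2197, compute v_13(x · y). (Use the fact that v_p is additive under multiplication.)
v_13(3712930) = 5

v_p(x) = 2 (factor: 1690 = 13^2 · 10); v_p(y) = 3 (factor: 2197 = 13^3 · 1). Additivity: v_p(xy) = v_p(x) + v_p(y) = 2 + 3 = 5. (Direct check: xy = 3712930 = 13^5 · (10).)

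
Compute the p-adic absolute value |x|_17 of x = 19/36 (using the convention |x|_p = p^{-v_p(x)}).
|19/36|_17 = 1

Step 1 — compute v_17(x) by factoring powers of 17 out of the numerator and denominator: v_17(19/36) = 0. Step 2 — apply |x|_p = p^{-v_p(x)} = 17^{0} = 1.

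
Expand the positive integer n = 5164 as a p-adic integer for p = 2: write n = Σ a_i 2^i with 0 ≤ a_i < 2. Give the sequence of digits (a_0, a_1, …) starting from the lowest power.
(a_0, a_1, …) = (0, 0, 1, 1, 0, 1, 0, 0, 0, 0, 1, 0, 1)

Repeated division by 2 gives the digits low-to-high: 5164 = 1·2^2 + 1·2^3 + 1·2^5 + 1·2^10 + 1·2^12. Digit sequence: (0, 0, 1, 1, 0, 1, 0, 0, 0, 0, 1, 0, 1).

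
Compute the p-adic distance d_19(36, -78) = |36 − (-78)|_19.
d_19(36, -78) = 1/19

Step 1 — x − y = 36 − (-78) = 114. Step 2 — v_19(114) = 1 (factor: 114 = (19^1 · 6); the sign does not affect v_p). Step 3 — |x − y|_19 = 19^{-1} = 1/19.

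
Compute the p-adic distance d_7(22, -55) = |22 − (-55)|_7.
d_7(22, -55) = 1/7

Step 1 — x − y = 22 − (-55) = 77. Step 2 — v_7(77) = 1 (factor: 77 = (7^1 · 11); the sign does not affect v_p). Step 3 — |x − y|_7 = 7^{-1} = 1/7.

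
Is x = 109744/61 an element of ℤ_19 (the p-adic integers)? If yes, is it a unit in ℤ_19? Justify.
x ∈ ℤ_19 but not a unit; v_19(x) = 3 > 0

ℤ_19 = {x ∈ ℚ_19 : v_19(x) ≥ 0} and ℤ_19^× = {x ∈ ℤ_19 : v_19(x) = 0}. Here v_19(109744/61) = v_19(num) − v_19(den) = 3; compare against these criteria.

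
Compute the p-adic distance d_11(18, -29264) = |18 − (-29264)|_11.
d_11(18, -29264) = 1/14641

Step 1 — x − y = 18 − (-29264) = 29282. Step 2 — v_11(29282) = 4 (factor: 29282 = (11^4 · 2); the sign does not affect v_p). Step 3 — |x − y|_11 = 11^{-4} = 1/14641.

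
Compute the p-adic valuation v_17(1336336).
v_17(1336336) = 4

v_17(n) is the largest exponent k such that 17^k divides n. Factor out: 1336336 = 17^4 · 16. (Sign doesn't affect v_p.) So v_17(1336336) = 4.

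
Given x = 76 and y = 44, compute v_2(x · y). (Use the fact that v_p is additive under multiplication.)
v_2(3344) = 4

v_p(x) = 2 (factor: 76 = 2^2 · 19); v_p(y) = 2 (factor: 44 = 2^2 · 11). Additivity: v_p(xy) = v_p(x) + v_p(y) = 2 + 2 = 4. (Direct check: xy = 3344 = 2^4 · (209).)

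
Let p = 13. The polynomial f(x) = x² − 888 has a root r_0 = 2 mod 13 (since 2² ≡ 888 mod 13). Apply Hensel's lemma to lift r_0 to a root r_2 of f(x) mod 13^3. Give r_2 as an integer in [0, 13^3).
r_2 = 1744 (mod 2197)

Hensel's recurrence: r_{i+1} = r_i − f(r_i)·(f′(r_i))^{-1} mod 13^{i+2}, with f′(x) = 2x. Iterate:
  r_0 = 2 (mod 13)
  r_1 = 54 (mod 169)
  r_2 = 1744 (mod 2197)
Final: r_2 = 1744, and one checks f(r_2) ≡ 0 mod 13^3.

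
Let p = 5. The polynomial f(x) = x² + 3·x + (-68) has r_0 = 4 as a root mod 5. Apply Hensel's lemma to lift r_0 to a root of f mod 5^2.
r_1 = 19 (mod 25)

Hensel: r_{i+1} = r_i − f(r_i)·(f′(r_i))^{-1} mod 5^{i+2}, f′(x) = 2x + 3. Iterate:
  r_0 = 4 (mod 5)
  r_1 = 19 (mod 25)
Final: r = 19 satisfies f(r) ≡ 0 mod 5^2.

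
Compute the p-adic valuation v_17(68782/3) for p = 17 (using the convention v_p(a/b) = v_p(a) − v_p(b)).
v_17(68782/3) = 3

Factor powers of 17 from the numerator and denominator of the reduced fraction: 68782 = 17^3 · 14 and 3 = 17^0 · 3. Apply v_p(a/b) = v_p(a) − v_p(b): v_17(68782/3) = 3 − 0 = 3.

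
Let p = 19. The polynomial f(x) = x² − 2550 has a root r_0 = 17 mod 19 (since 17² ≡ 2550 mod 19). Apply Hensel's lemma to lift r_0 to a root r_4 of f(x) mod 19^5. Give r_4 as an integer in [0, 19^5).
r_4 = 1467729 (mod 2476099)

Hensel's recurrence: r_{i+1} = r_i − f(r_i)·(f′(r_i))^{-1} mod 19^{i+2}, with f′(x) = 2x. Iterate:
  r_0 = 17 (mod 19)
  r_1 = 264 (mod 361)
  r_2 = 6762 (mod 6859)
  r_3 = 34198 (mod 130321)
  r_4 = 1467729 (mod 2476099)
Final: r_4 = 1467729, and one checks f(r_4) ≡ 0 mod 19^5.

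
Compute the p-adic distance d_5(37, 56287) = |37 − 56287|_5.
d_5(37, 56287) = 1/3125

Step 1 — x − y = 37 − 56287 = -56250. Step 2 — v_5(-56250) = 5 (factor: -56250 = −(5^5 · 18); the sign does not affect v_p). Step 3 — |x − y|_5 = 5^{-5} = 1/3125.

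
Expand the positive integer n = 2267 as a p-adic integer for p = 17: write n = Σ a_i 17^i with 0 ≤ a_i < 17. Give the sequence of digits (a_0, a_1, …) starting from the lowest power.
(a_0, a_1, …) = (6, 14, 7)

Repeated division by 17 gives the digits low-to-high: 2267 = 6 + 14·17^1 + 7·17^2. Digit sequence: (6, 14, 7).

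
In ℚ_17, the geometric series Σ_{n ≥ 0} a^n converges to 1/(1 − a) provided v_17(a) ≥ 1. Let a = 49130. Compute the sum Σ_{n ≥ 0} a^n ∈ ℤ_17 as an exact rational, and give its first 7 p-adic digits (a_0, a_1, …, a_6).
Σ a^n = 1/(1 − a) = -1/49129;  first 7 digits = (1, 0, 0, 10, 0, 0, 15)

v_17(a) = 3 ≥ 1, so the series converges in ℤ_17 to 1/(1 − a) = 1/(1 − 49130) = -1/49129. Expand this rational in ℤ_17: compute digits iteratively via d_i = x_i mod 17, x_{i+1} = (x_i − d_i)/17. The first 7 digits are (1, 0, 0, 10, 0, 0, 15).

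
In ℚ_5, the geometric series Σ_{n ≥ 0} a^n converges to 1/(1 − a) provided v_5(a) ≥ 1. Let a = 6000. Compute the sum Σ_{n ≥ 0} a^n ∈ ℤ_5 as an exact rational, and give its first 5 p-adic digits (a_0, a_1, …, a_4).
Σ a^n = 1/(1 − a) = -1/5999;  first 5 digits = (1, 0, 0, 3, 4)

v_5(a) = 3 ≥ 1, so the series converges in ℤ_5 to 1/(1 − a) = 1/(1 − 6000) = -1/5999. Expand this rational in ℤ_5: compute digits iteratively via d_i = x_i mod 5, x_{i+1} = (x_i − d_i)/5. The first 5 digits are (1, 0, 0, 3, 4).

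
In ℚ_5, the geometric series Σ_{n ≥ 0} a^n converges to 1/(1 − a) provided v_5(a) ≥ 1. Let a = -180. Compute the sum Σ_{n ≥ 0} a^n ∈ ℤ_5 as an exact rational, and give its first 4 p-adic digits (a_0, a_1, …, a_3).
Σ a^n = 1/(1 − a) = 1/181;  first 4 digits = (1, 4, 3, 1)

v_5(a) = 1 ≥ 1, so the series converges in ℤ_5 to 1/(1 − a) = 1/(1 − (-180)) = 1/181. Expand this rational in ℤ_5: compute digits iteratively via d_i = x_i mod 5, x_{i+1} = (x_i − d_i)/5. The first 4 digits are (1, 4, 3, 1).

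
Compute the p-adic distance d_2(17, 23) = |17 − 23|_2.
d_2(17, 23) = 1/2

Step 1 — x − y = 17 − 23 = -6. Step 2 — v_2(-6) = 1 (factor: -6 = −(2^1 · 3); the sign does not affect v_p). Step 3 — |x − y|_2 = 2^{-1} = 1/2.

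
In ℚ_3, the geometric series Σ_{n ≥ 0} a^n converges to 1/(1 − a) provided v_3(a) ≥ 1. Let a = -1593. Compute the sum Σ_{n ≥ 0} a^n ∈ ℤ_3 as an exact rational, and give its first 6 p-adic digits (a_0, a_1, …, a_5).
Σ a^n = 1/(1 − a) = 1/1594;  first 6 digits = (1, 0, 0, 1, 1, 2)

v_3(a) = 3 ≥ 1, so the series converges in ℤ_3 to 1/(1 − a) = 1/(1 − (-1593)) = 1/1594. Expand this rational in ℤ_3: compute digits iteratively via d_i = x_i mod 3, x_{i+1} = (x_i − d_i)/3. The first 6 digits are (1, 0, 0, 1, 1, 2).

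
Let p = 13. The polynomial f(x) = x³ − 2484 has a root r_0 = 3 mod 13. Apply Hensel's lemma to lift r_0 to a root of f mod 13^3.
r_2 = 263 (mod 2197)

Hensel: r_{i+1} = r_i − f(r_i)/f′(r_i) mod 13^{i+2}, where f′(x) = 3x². Iterate:
  r_0 = 3 (mod 13)
  r_1 = 94 (mod 169)
  r_2 = 263 (mod 2197)
Final: r = 263 with f(r) ≡ 0 mod 13^3.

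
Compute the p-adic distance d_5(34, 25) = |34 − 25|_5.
d_5(34, 25) = 1

Step 1 — x − y = 34 − 25 = 9. Step 2 — v_5(9) = 0 (factor: 9 = (5^0 · 9); the sign does not affect v_p). Step 3 — |x − y|_5 = 5^{0} = 1.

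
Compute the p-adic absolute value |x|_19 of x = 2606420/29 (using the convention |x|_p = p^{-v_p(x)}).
|2606420/29|_19 = 1/130321

Step 1 — compute v_19(x) by factoring powers of 19 out of the numerator and denominator: v_19(2606420/29) = 4. Step 2 — apply |x|_p = p^{-v_p(x)} = 19^{-4} = 1/130321.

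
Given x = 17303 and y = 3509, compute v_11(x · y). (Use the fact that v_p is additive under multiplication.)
v_11(60716227) = 5

v_p(x) = 3 (factor: 17303 = 11^3 · 13); v_p(y) = 2 (factor: 3509 = 11^2 · 29). Additivity: v_p(xy) = v_p(x) + v_p(y) = 3 + 2 = 5. (Direct check: xy = 60716227 = 11^5 · (377).)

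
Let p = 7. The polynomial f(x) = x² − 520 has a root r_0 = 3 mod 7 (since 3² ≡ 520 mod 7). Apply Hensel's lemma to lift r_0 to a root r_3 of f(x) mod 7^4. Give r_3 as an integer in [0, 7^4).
r_3 = 1844 (mod 2401)

Hensel's recurrence: r_{i+1} = r_i − f(r_i)·(f′(r_i))^{-1} mod 7^{i+2}, with f′(x) = 2x. Iterate:
  r_0 = 3 (mod 7)
  r_1 = 31 (mod 49)
  r_2 = 129 (mod 343)
  r_3 = 1844 (mod 2401)
Final: r_3 = 1844, and one checks f(r_3) ≡ 0 mod 7^4.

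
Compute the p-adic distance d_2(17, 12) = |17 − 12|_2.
d_2(17, 12) = 1

Step 1 — x − y = 17 − 12 = 5. Step 2 — v_2(5) = 0 (factor: 5 = (2^0 · 5); the sign does not affect v_p). Step 3 — |x − y|_2 = 2^{0} = 1.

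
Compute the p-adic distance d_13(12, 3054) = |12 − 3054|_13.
d_13(12, 3054) = 1/169

Step 1 — x − y = 12 − 3054 = -3042. Step 2 — v_13(-3042) = 2 (factor: -3042 = −(13^2 · 18); the sign does not affect v_p). Step 3 — |x − y|_13 = 13^{-2} = 1/169.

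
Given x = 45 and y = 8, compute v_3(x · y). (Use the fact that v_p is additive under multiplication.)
v_3(360) = 2

v_p(x) = 2 (factor: 45 = 3^2 · 5); v_p(y) = 0 (factor: 8 = 3^0 · 8). Additivity: v_p(xy) = v_p(x) + v_p(y) = 2 + 0 = 2. (Direct check: xy = 360 = 3^2 · (40).)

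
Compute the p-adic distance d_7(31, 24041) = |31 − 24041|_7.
d_7(31, 24041) = 1/2401

Step 1 — x − y = 31 − 24041 = -24010. Step 2 — v_7(-24010) = 4 (factor: -24010 = −(7^4 · 10); the sign does not affect v_p). Step 3 — |x − y|_7 = 7^{-4} = 1/2401.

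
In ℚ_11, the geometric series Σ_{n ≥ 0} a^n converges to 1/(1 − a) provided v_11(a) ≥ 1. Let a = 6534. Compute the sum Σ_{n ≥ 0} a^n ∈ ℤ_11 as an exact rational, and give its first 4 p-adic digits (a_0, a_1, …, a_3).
Σ a^n = 1/(1 − a) = -1/6533;  first 4 digits = (1, 0, 10, 4)

v_11(a) = 2 ≥ 1, so the series converges in ℤ_11 to 1/(1 − a) = 1/(1 − 6534) = -1/6533. Expand this rational in ℤ_11: compute digits iteratively via d_i = x_i mod 11, x_{i+1} = (x_i − d_i)/11. The first 4 digits are (1, 0, 10, 4).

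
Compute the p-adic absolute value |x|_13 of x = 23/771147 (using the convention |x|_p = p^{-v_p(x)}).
|23/771147|_13 = 28561

Step 1 — compute v_13(x) by factoring powers of 13 out of the numerator and denominator: v_13(23/771147) = -4. Step 2 — apply |x|_p = p^{-v_p(x)} = 13^{4} = 28561.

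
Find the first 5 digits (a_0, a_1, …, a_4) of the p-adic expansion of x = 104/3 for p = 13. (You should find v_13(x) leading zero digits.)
(a_0, …, a_4) = (0, 7, 4, 4, 4)

v_13(104/3) = 1, so a_0 = ... = a_0 = 0. Factor out: x = 13^1 · u with u = 8/3 a unit in ℤ_13. Expand u iteratively via a_{v+i} = u_i mod 13, u_{i+1} = (u_i − a_{v+i})/13:
  u_0 = 8/3;  a_1 = 7;  u_1 = (u_0 − 7)/13 = -1/3
  u_1 = -1/3;  a_2 = 4;  u_2 = (u_1 − 4)/13 = -1/3
  u_2 = -1/3;  a_3 = 4;  u_3 = (u_2 − 4)/13 = -1/3
  u_3 = -1/3;  a_4 = 4;  u_4 = (u_3 − 4)/13 = -1/3
Digits: (0, 7, 4, 4, 4).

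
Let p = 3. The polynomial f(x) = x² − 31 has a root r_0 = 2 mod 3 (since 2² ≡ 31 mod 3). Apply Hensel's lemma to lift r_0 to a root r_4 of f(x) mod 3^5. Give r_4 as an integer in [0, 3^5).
r_4 = 191 (mod 243)

Hensel's recurrence: r_{i+1} = r_i − f(r_i)·(f′(r_i))^{-1} mod 3^{i+2}, with f′(x) = 2x. Iterate:
  r_0 = 2 (mod 3)
  r_1 = 2 (mod 9)
  r_2 = 2 (mod 27)
  r_3 = 29 (mod 81)
  r_4 = 191 (mod 243)
Final: r_4 = 191, and one checks f(r_4) ≡ 0 mod 3^5.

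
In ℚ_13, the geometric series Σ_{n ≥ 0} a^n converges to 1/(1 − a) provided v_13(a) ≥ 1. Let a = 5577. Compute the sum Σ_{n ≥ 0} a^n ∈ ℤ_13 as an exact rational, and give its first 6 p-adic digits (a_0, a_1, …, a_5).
Σ a^n = 1/(1 − a) = -1/5576;  first 6 digits = (1, 0, 7, 2, 10, 5)

v_13(a) = 2 ≥ 1, so the series converges in ℤ_13 to 1/(1 − a) = 1/(1 − 5577) = -1/5576. Expand this rational in ℤ_13: compute digits iteratively via d_i = x_i mod 13, x_{i+1} = (x_i − d_i)/13. The first 6 digits are (1, 0, 7, 2, 10, 5).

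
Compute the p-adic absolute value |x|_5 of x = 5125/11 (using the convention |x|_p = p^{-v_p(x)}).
|5125/11|_5 = 1/125

Step 1 — compute v_5(x) by factoring powers of 5 out of the numerator and denominator: v_5(5125/11) = 3. Step 2 — apply |x|_p = p^{-v_p(x)} = 5^{-3} = 1/125.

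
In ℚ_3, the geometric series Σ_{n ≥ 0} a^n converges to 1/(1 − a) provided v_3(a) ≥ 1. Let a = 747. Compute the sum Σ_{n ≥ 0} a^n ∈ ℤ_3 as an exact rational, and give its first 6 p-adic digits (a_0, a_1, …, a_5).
Σ a^n = 1/(1 − a) = -1/746;  first 6 digits = (1, 0, 2, 0, 1, 1)

v_3(a) = 2 ≥ 1, so the series converges in ℤ_3 to 1/(1 − a) = 1/(1 − 747) = -1/746. Expand this rational in ℤ_3: compute digits iteratively via d_i = x_i mod 3, x_{i+1} = (x_i − d_i)/3. The first 6 digits are (1, 0, 2, 0, 1, 1).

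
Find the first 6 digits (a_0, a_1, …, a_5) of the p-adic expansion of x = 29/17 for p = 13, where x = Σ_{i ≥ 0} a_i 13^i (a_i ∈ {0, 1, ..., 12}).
(a_0, …, a_5) = (4, 9, 10, 3, 2, 9)

v_13(29/17) = 0 (numerator and denominator both coprime to 13), so x ∈ ℤ_13^×. Compute digits iteratively via a_i = x_i mod 13, x_{i+1} = (x_i − a_i)/13, with x_0 = x:
  x_0 = 29/17;  a_0 = 4;  x_1 = (x_0 − 4)/13 = -3/17
  x_1 = -3/17;  a_1 = 9;  x_2 = (x_1 − 9)/13 = -12/17
  x_2 = -12/17;  a_2 = 10;  x_3 = (x_2 − 10)/13 = -14/17
  x_3 = -14/17;  a_3 = 3;  x_4 = (x_3 − 3)/13 = -5/17
  x_4 = -5/17;  a_4 = 2;  x_5 = (x_4 − 2)/13 = -3/17
  x_5 = -3/17;  a_5 = 9;  x_6 = (x_5 − 9)/13 = -12/17
Digits: (4, 9, 10, 3, 2, 9).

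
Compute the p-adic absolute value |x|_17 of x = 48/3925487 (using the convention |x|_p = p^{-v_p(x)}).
|48/3925487|_17 = 83521

Step 1 — compute v_17(x) by factoring powers of 17 out of the numerator and denominator: v_17(48/3925487) = -4. Step 2 — apply |x|_p = p^{-v_p(x)} = 17^{4} = 83521.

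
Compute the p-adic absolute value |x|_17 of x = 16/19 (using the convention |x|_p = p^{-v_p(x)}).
|16/19|_17 = 1

Step 1 — compute v_17(x) by factoring powers of 17 out of the numerator and denominator: v_17(16/19) = 0. Step 2 — apply |x|_p = p^{-v_p(x)} = 17^{0} = 1.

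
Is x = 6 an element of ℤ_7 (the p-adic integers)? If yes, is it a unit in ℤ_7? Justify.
x ∈ ℤ_7^× (unit); v_7(x) = 0

ℤ_7 = {x ∈ ℚ_7 : v_7(x) ≥ 0} and ℤ_7^× = {x ∈ ℤ_7 : v_7(x) = 0}. Here v_7(6) = v_7(num) − v_7(den) = 0; compare against these criteria.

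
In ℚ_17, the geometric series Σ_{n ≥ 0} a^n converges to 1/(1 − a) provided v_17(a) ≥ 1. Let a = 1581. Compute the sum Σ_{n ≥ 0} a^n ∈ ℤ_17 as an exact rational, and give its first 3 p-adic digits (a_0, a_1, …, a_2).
Σ a^n = 1/(1 − a) = -1/1580;  first 3 digits = (1, 8, 1)

v_17(a) = 1 ≥ 1, so the series converges in ℤ_17 to 1/(1 − a) = 1/(1 − 1581) = -1/1580. Expand this rational in ℤ_17: compute digits iteratively via d_i = x_i mod 17, x_{i+1} = (x_i − d_i)/17. The first 3 digits are (1, 8, 1).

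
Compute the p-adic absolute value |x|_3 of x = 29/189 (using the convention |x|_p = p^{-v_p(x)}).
|29/189|_3 = 27

Step 1 — compute v_3(x) by factoring powers of 3 out of the numerator and denominator: v_3(29/189) = -3. Step 2 — apply |x|_p = p^{-v_p(x)} = 3^{3} = 27.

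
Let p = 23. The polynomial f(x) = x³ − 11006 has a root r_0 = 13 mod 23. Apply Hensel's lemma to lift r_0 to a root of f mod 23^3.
r_2 = 10409 (mod 12167)

Hensel: r_{i+1} = r_i − f(r_i)/f′(r_i) mod 23^{i+2}, where f′(x) = 3x². Iterate:
  r_0 = 13 (mod 23)
  r_1 = 358 (mod 529)
  r_2 = 10409 (mod 12167)
Final: r = 10409 with f(r) ≡ 0 mod 23^3.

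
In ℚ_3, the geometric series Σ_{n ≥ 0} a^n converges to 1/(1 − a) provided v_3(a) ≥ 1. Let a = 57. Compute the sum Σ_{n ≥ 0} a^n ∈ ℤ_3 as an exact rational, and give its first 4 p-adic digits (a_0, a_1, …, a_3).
Σ a^n = 1/(1 − a) = -1/56;  first 4 digits = (1, 1, 1, 0)

v_3(a) = 1 ≥ 1, so the series converges in ℤ_3 to 1/(1 − a) = 1/(1 − 57) = -1/56. Expand this rational in ℤ_3: compute digits iteratively via d_i = x_i mod 3, x_{i+1} = (x_i − d_i)/3. The first 4 digits are (1, 1, 1, 0).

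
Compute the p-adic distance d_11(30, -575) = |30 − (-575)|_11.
d_11(30, -575) = 1/121

Step 1 — x − y = 30 − (-575) = 605. Step 2 — v_11(605) = 2 (factor: 605 = (11^2 · 5); the sign does not affect v_p). Step 3 — |x − y|_11 = 11^{-2} = 1/121.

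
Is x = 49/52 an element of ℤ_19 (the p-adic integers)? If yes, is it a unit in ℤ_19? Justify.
x ∈ ℤ_19^× (unit); v_19(x) = 0

ℤ_19 = {x ∈ ℚ_19 : v_19(x) ≥ 0} and ℤ_19^× = {x ∈ ℤ_19 : v_19(x) = 0}. Here v_19(49/52) = v_19(num) − v_19(den) = 0; compare against these criteria.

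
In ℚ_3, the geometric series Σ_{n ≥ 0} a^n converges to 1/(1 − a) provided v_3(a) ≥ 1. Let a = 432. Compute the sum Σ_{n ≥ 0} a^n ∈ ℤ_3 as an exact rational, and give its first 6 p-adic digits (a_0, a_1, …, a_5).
Σ a^n = 1/(1 − a) = -1/431;  first 6 digits = (1, 0, 0, 1, 2, 1)

v_3(a) = 3 ≥ 1, so the series converges in ℤ_3 to 1/(1 − a) = 1/(1 − 432) = -1/431. Expand this rational in ℤ_3: compute digits iteratively via d_i = x_i mod 3, x_{i+1} = (x_i − d_i)/3. The first 6 digits are (1, 0, 0, 1, 2, 1).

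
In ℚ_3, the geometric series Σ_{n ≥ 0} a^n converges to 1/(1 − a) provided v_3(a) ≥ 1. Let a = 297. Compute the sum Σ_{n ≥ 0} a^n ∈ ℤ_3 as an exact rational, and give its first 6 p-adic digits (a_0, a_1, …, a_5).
Σ a^n = 1/(1 − a) = -1/296;  first 6 digits = (1, 0, 0, 2, 0, 1)

v_3(a) = 3 ≥ 1, so the series converges in ℤ_3 to 1/(1 − a) = 1/(1 − 297) = -1/296. Expand this rational in ℤ_3: compute digits iteratively via d_i = x_i mod 3, x_{i+1} = (x_i − d_i)/3. The first 6 digits are (1, 0, 0, 2, 0, 1).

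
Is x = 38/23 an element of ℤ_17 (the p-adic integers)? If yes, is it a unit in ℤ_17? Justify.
x ∈ ℤ_17^× (unit); v_17(x) = 0

ℤ_17 = {x ∈ ℚ_17 : v_17(x) ≥ 0} and ℤ_17^× = {x ∈ ℤ_17 : v_17(x) = 0}. Here v_17(38/23) = v_17(num) − v_17(den) = 0; compare against these criteria.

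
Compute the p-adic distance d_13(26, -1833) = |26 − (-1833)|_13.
d_13(26, -1833) = 1/169

Step 1 — x − y = 26 − (-1833) = 1859. Step 2 — v_13(1859) = 2 (factor: 1859 = (13^2 · 11); the sign does not affect v_p). Step 3 — |x − y|_13 = 13^{-2} = 1/169.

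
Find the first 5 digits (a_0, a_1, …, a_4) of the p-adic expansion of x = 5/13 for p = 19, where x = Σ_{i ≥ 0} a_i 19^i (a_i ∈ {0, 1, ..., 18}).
(a_0, …, a_4) = (15, 8, 1, 16, 5)

v_19(5/13) = 0 (numerator and denominator both coprime to 19), so x ∈ ℤ_19^×. Compute digits iteratively via a_i = x_i mod 19, x_{i+1} = (x_i − a_i)/19, with x_0 = x:
  x_0 = 5/13;  a_0 = 15;  x_1 = (x_0 − 15)/19 = -10/13
  x_1 = -10/13;  a_1 = 8;  x_2 = (x_1 − 8)/19 = -6/13
  x_2 = -6/13;  a_2 = 1;  x_3 = (x_2 − 1)/19 = -1/13
  x_3 = -1/13;  a_3 = 16;  x_4 = (x_3 − 16)/19 = -11/13
  x_4 = -11/13;  a_4 = 5;  x_5 = (x_4 − 5)/19 = -4/13
Digits: (15, 8, 1, 16, 5).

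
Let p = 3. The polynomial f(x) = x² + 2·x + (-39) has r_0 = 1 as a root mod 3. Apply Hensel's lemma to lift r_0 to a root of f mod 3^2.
r_1 = 1 (mod 9)

Hensel: r_{i+1} = r_i − f(r_i)·(f′(r_i))^{-1} mod 3^{i+2}, f′(x) = 2x + 2. Iterate:
  r_0 = 1 (mod 3)
  r_1 = 1 (mod 9)
Final: r = 1 satisfies f(r) ≡ 0 mod 3^2.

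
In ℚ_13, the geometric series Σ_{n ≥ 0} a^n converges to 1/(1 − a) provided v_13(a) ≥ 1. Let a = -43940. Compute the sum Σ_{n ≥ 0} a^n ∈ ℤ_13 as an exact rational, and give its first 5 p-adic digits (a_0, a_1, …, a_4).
Σ a^n = 1/(1 − a) = 1/43941;  first 5 digits = (1, 0, 0, 6, 11)

v_13(a) = 3 ≥ 1, so the series converges in ℤ_13 to 1/(1 − a) = 1/(1 − (-43940)) = 1/43941. Expand this rational in ℤ_13: compute digits iteratively via d_i = x_i mod 13, x_{i+1} = (x_i − d_i)/13. The first 5 digits are (1, 0, 0, 6, 11).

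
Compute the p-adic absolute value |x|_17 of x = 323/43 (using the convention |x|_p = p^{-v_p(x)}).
|323/43|_17 = 1/17

Step 1 — compute v_17(x) by factoring powers of 17 out of the numerator and denominator: v_17(323/43) = 1. Step 2 — apply |x|_p = p^{-v_p(x)} = 17^{-1} = 1/17.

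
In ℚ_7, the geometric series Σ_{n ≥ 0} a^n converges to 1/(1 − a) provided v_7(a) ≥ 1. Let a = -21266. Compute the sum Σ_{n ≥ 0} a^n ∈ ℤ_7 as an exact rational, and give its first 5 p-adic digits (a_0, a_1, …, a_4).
Σ a^n = 1/(1 − a) = 1/21267;  first 5 digits = (1, 0, 0, 1, 5)

v_7(a) = 3 ≥ 1, so the series converges in ℤ_7 to 1/(1 − a) = 1/(1 − (-21266)) = 1/21267. Expand this rational in ℤ_7: compute digits iteratively via d_i = x_i mod 7, x_{i+1} = (x_i − d_i)/7. The first 5 digits are (1, 0, 0, 1, 5).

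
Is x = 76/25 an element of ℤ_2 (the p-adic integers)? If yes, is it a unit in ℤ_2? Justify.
x ∈ ℤ_2 but not a unit; v_2(x) = 2 > 0

ℤ_2 = {x ∈ ℚ_2 : v_2(x) ≥ 0} and ℤ_2^× = {x ∈ ℤ_2 : v_2(x) = 0}. Here v_2(76/25) = v_2(num) − v_2(den) = 2; compare against these criteria.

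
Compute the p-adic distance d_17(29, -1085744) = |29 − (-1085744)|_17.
d_17(29, -1085744) = 1/83521

Step 1 — x − y = 29 − (-1085744) = 1085773. Step 2 — v_17(1085773) = 4 (factor: 1085773 = (17^4 · 13); the sign does not affect v_p). Step 3 — |x − y|_17 = 17^{-4} = 1/83521.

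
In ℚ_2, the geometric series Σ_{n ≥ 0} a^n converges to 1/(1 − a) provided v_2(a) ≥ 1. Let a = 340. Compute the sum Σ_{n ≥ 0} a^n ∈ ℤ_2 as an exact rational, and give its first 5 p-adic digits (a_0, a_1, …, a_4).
Σ a^n = 1/(1 − a) = -1/339;  first 5 digits = (1, 0, 1, 0, 0)

v_2(a) = 2 ≥ 1, so the series converges in ℤ_2 to 1/(1 − a) = 1/(1 − 340) = -1/339. Expand this rational in ℤ_2: compute digits iteratively via d_i = x_i mod 2, x_{i+1} = (x_i − d_i)/2. The first 5 digits are (1, 0, 1, 0, 0).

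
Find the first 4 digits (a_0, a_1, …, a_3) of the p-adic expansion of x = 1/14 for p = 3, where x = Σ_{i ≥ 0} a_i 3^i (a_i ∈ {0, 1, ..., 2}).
(a_0, …, a_3) = (2, 0, 0, 1)

v_3(1/14) = 0 (numerator and denominator both coprime to 3), so x ∈ ℤ_3^×. Compute digits iteratively via a_i = x_i mod 3, x_{i+1} = (x_i − a_i)/3, with x_0 = x:
  x_0 = 1/14;  a_0 = 2;  x_1 = (x_0 − 2)/3 = -9/14
  x_1 = -9/14;  a_1 = 0;  x_2 = (x_1 − 0)/3 = -3/14
  x_2 = -3/14;  a_2 = 0;  x_3 = (x_2 − 0)/3 = -1/14
  x_3 = -1/14;  a_3 = 1;  x_4 = (x_3 − 1)/3 = -5/14
Digits: (2, 0, 0, 1).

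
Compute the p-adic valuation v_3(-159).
v_3(-159) = 1

v_3(n) is the largest exponent k such that 3^k divides n. Factor out: -159 = -3^1 · 53. (Sign doesn't affect v_p.) So v_3(-159) = 1.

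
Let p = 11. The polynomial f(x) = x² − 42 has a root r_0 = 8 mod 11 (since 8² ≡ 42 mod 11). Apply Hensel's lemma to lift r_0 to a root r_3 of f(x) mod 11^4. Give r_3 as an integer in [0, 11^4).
r_3 = 5376 (mod 14641)

Hensel's recurrence: r_{i+1} = r_i − f(r_i)·(f′(r_i))^{-1} mod 11^{i+2}, with f′(x) = 2x. Iterate:
  r_0 = 8 (mod 11)
  r_1 = 52 (mod 121)
  r_2 = 52 (mod 1331)
  r_3 = 5376 (mod 14641)
Final: r_3 = 5376, and one checks f(r_3) ≡ 0 mod 11^4.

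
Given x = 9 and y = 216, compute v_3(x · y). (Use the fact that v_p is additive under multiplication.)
v_3(1944) = 5

v_p(x) = 2 (factor: 9 = 3^2 · 1); v_p(y) = 3 (factor: 216 = 3^3 · 8). Additivity: v_p(xy) = v_p(x) + v_p(y) = 2 + 3 = 5. (Direct check: xy = 1944 = 3^5 · (8).)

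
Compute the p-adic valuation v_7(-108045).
v_7(-108045) = 4

v_7(n) is the largest exponent k such that 7^k divides n. Factor out: -108045 = -7^4 · 45. (Sign doesn't affect v_p.) So v_7(-108045) = 4.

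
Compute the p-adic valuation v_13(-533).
v_13(-533) = 1

v_13(n) is the largest exponent k such that 13^k divides n. Factor out: -533 = -13^1 · 41. (Sign doesn't affect v_p.) So v_13(-533) = 1.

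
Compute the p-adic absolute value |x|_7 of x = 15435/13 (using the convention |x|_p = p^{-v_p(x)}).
|15435/13|_7 = 1/343

Step 1 — compute v_7(x) by factoring powers of 7 out of the numerator and denominator: v_7(15435/13) = 3. Step 2 — apply |x|_p = p^{-v_p(x)} = 7^{-3} = 1/343.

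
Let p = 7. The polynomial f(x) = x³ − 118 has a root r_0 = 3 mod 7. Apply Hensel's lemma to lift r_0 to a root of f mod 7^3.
r_2 = 206 (mod 343)

Hensel: r_{i+1} = r_i − f(r_i)/f′(r_i) mod 7^{i+2}, where f′(x) = 3x². Iterate:
  r_0 = 3 (mod 7)
  r_1 = 10 (mod 49)
  r_2 = 206 (mod 343)
Final: r = 206 with f(r) ≡ 0 mod 7^3.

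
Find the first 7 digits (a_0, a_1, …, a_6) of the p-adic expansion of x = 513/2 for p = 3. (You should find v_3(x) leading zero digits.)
(a_0, …, a_6) = (0, 0, 0, 2, 1, 2, 1)

v_3(513/2) = 3, so a_0 = ... = a_2 = 0. Factor out: x = 3^3 · u with u = 19/2 a unit in ℤ_3. Expand u iteratively via a_{v+i} = u_i mod 3, u_{i+1} = (u_i − a_{v+i})/3:
  u_0 = 19/2;  a_3 = 2;  u_1 = (u_0 − 2)/3 = 5/2
  u_1 = 5/2;  a_4 = 1;  u_2 = (u_1 − 1)/3 = 1/2
  u_2 = 1/2;  a_5 = 2;  u_3 = (u_2 − 2)/3 = -1/2
  u_3 = -1/2;  a_6 = 1;  u_4 = (u_3 − 1)/3 = -1/2
Digits: (0, 0, 0, 2, 1, 2, 1).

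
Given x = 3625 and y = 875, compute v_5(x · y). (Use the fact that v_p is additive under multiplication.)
v_5(3171875) = 6

v_p(x) = 3 (factor: 3625 = 5^3 · 29); v_p(y) = 3 (factor: 875 = 5^3 · 7). Additivity: v_p(xy) = v_p(x) + v_p(y) = 3 + 3 = 6. (Direct check: xy = 3171875 = 5^6 · (203).)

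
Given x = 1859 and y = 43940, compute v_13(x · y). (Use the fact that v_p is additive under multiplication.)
v_13(81684460) = 5

v_p(x) = 2 (factor: 1859 = 13^2 · 11); v_p(y) = 3 (factor: 43940 = 13^3 · 20). Additivity: v_p(xy) = v_p(x) + v_p(y) = 2 + 3 = 5. (Direct check: xy = 81684460 = 13^5 · (220).)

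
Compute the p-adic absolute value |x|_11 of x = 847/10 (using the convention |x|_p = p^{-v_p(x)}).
|847/10|_11 = 1/121

Step 1 — compute v_11(x) by factoring powers of 11 out of the numerator and denominator: v_11(847/10) = 2. Step 2 — apply |x|_p = p^{-v_p(x)} = 11^{-2} = 1/121.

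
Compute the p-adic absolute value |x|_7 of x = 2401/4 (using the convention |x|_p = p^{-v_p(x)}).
|2401/4|_7 = 1/2401

Step 1 — compute v_7(x) by factoring powers of 7 out of the numerator and denominator: v_7(2401/4) = 4. Step 2 — apply |x|_p = p^{-v_p(x)} = 7^{-4} = 1/2401.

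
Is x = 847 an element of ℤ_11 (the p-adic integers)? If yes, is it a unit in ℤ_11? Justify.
x ∈ ℤ_11 but not a unit; v_11(x) = 2 > 0

ℤ_11 = {x ∈ ℚ_11 : v_11(x) ≥ 0} and ℤ_11^× = {x ∈ ℤ_11 : v_11(x) = 0}. Here v_11(847) = v_11(num) − v_11(den) = 2; compare against these criteria.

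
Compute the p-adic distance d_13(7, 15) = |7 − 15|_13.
d_13(7, 15) = 1

Step 1 — x − y = 7 − 15 = -8. Step 2 — v_13(-8) = 0 (factor: -8 = −(13^0 · 8); the sign does not affect v_p). Step 3 — |x − y|_13 = 13^{0} = 1.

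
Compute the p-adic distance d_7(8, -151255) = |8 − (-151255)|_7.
d_7(8, -151255) = 1/16807

Step 1 — x − y = 8 − (-151255) = 151263. Step 2 — v_7(151263) = 5 (factor: 151263 = (7^5 · 9); the sign does not affect v_p). Step 3 — |x − y|_7 = 7^{-5} = 1/16807.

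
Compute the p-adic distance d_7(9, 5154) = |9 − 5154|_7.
d_7(9, 5154) = 1/343

Step 1 — x − y = 9 − 5154 = -5145. Step 2 — v_7(-5145) = 3 (factor: -5145 = −(7^3 · 15); the sign does not affect v_p). Step 3 — |x − y|_7 = 7^{-3} = 1/343.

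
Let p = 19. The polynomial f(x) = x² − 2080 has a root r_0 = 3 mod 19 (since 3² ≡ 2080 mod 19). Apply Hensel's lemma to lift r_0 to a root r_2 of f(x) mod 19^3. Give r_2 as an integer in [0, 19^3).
r_2 = 2815 (mod 6859)

Hensel's recurrence: r_{i+1} = r_i − f(r_i)·(f′(r_i))^{-1} mod 19^{i+2}, with f′(x) = 2x. Iterate:
  r_0 = 3 (mod 19)
  r_1 = 288 (mod 361)
  r_2 = 2815 (mod 6859)
Final: r_2 = 2815, and one checks f(r_2) ≡ 0 mod 19^3.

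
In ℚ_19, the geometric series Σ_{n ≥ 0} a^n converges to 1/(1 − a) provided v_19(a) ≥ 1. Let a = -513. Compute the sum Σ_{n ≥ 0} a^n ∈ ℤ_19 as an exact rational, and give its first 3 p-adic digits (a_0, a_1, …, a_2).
Σ a^n = 1/(1 − a) = 1/514;  first 3 digits = (1, 11, 5)

v_19(a) = 1 ≥ 1, so the series converges in ℤ_19 to 1/(1 − a) = 1/(1 − (-513)) = 1/514. Expand this rational in ℤ_19: compute digits iteratively via d_i = x_i mod 19, x_{i+1} = (x_i − d_i)/19. The first 3 digits are (1, 11, 5).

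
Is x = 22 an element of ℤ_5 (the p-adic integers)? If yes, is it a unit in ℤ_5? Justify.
x ∈ ℤ_5^× (unit); v_5(x) = 0

ℤ_5 = {x ∈ ℚ_5 : v_5(x) ≥ 0} and ℤ_5^× = {x ∈ ℤ_5 : v_5(x) = 0}. Here v_5(22) = v_5(num) − v_5(den) = 0; compare against these criteria.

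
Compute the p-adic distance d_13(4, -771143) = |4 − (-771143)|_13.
d_13(4, -771143) = 1/28561

Step 1 — x − y = 4 − (-771143) = 771147. Step 2 — v_13(771147) = 4 (factor: 771147 = (13^4 · 27); the sign does not affect v_p). Step 3 — |x − y|_13 = 13^{-4} = 1/28561.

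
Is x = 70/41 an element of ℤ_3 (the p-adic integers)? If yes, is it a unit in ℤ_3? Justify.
x ∈ ℤ_3^× (unit); v_3(x) = 0

ℤ_3 = {x ∈ ℚ_3 : v_3(x) ≥ 0} and ℤ_3^× = {x ∈ ℤ_3 : v_3(x) = 0}. Here v_3(70/41) = v_3(num) − v_3(den) = 0; compare against these criteria.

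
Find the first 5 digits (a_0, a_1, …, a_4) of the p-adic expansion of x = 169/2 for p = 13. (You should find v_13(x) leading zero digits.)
(a_0, …, a_4) = (0, 0, 7, 6, 6)

v_13(169/2) = 2, so a_0 = ... = a_1 = 0. Factor out: x = 13^2 · u with u = 1/2 a unit in ℤ_13. Expand u iteratively via a_{v+i} = u_i mod 13, u_{i+1} = (u_i − a_{v+i})/13:
  u_0 = 1/2;  a_2 = 7;  u_1 = (u_0 − 7)/13 = -1/2
  u_1 = -1/2;  a_3 = 6;  u_2 = (u_1 − 6)/13 = -1/2
  u_2 = -1/2;  a_4 = 6;  u_3 = (u_2 − 6)/13 = -1/2
Digits: (0, 0, 7, 6, 6).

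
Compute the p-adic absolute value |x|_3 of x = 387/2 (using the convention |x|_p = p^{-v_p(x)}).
|387/2|_3 = 1/9

Step 1 — compute v_3(x) by factoring powers of 3 out of the numerator and denominator: v_3(387/2) = 2. Step 2 — apply |x|_p = p^{-v_p(x)} = 3^{-2} = 1/9.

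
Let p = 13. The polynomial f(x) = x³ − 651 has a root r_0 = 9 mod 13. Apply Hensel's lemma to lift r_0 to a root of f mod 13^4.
r_3 = 14647 (mod 28561)

Hensel: r_{i+1} = r_i − f(r_i)/f′(r_i) mod 13^{i+2}, where f′(x) = 3x². Iterate:
  r_0 = 9 (mod 13)
  r_1 = 113 (mod 169)
  r_2 = 1465 (mod 2197)
  r_3 = 14647 (mod 28561)
Final: r = 14647 with f(r) ≡ 0 mod 13^4.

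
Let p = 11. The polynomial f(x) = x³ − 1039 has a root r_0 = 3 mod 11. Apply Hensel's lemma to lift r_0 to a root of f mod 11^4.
r_3 = 12741 (mod 14641)

Hensel: r_{i+1} = r_i − f(r_i)/f′(r_i) mod 11^{i+2}, where f′(x) = 3x². Iterate:
  r_0 = 3 (mod 11)
  r_1 = 36 (mod 121)
  r_2 = 762 (mod 1331)
  r_3 = 12741 (mod 14641)
Final: r = 12741 with f(r) ≡ 0 mod 11^4.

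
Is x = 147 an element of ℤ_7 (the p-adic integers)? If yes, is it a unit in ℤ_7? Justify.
x ∈ ℤ_7 but not a unit; v_7(x) = 2 > 0

ℤ_7 = {x ∈ ℚ_7 : v_7(x) ≥ 0} and ℤ_7^× = {x ∈ ℤ_7 : v_7(x) = 0}. Here v_7(147) = v_7(num) − v_7(den) = 2; compare against these criteria.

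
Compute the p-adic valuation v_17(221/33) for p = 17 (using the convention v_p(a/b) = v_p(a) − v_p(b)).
v_17(221/33) = 1

Factor powers of 17 from the numerator and denominator of the reduced fraction: 221 = 17^1 · 13 and 33 = 17^0 · 33. Apply v_p(a/b) = v_p(a) − v_p(b): v_17(221/33) = 1 − 0 = 1.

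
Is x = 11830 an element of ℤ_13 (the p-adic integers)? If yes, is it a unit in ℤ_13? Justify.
x ∈ ℤ_13 but not a unit; v_13(x) = 2 > 0

ℤ_13 = {x ∈ ℚ_13 : v_13(x) ≥ 0} and ℤ_13^× = {x ∈ ℤ_13 : v_13(x) = 0}. Here v_13(11830) = v_13(num) − v_13(den) = 2; compare against these criteria.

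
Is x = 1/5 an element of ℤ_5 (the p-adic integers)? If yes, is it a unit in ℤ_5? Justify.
x ∉ ℤ_5 (v_5(x) = -1 < 0)

ℤ_5 = {x ∈ ℚ_5 : v_5(x) ≥ 0} and ℤ_5^× = {x ∈ ℤ_5 : v_5(x) = 0}. Here v_5(1/5) = v_5(num) − v_5(den) = -1; compare against these criteria.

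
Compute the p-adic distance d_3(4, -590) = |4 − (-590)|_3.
d_3(4, -590) = 1/27

Step 1 — x − y = 4 − (-590) = 594. Step 2 — v_3(594) = 3 (factor: 594 = (3^3 · 22); the sign does not affect v_p). Step 3 — |x − y|_3 = 3^{-3} = 1/27.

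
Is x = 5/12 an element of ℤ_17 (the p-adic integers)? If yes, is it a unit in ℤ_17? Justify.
x ∈ ℤ_17^× (unit); v_17(x) = 0

ℤ_17 = {x ∈ ℚ_17 : v_17(x) ≥ 0} and ℤ_17^× = {x ∈ ℤ_17 : v_17(x) = 0}. Here v_17(5/12) = v_17(num) − v_17(den) = 0; compare against these criteria.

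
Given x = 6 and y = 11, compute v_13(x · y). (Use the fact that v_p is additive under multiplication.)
v_13(66) = 0

v_p(x) = 0 (factor: 6 = 13^0 · 6); v_p(y) = 0 (factor: 11 = 13^0 · 11). Additivity: v_p(xy) = v_p(x) + v_p(y) = 0 + 0 = 0. (Direct check: xy = 66 = 13^0 · (66).)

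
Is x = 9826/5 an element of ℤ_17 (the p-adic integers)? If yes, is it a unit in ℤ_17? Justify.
x ∈ ℤ_17 but not a unit; v_17(x) = 3 > 0

ℤ_17 = {x ∈ ℚ_17 : v_17(x) ≥ 0} and ℤ_17^× = {x ∈ ℤ_17 : v_17(x) = 0}. Here v_17(9826/5) = v_17(num) − v_17(den) = 3; compare against these criteria.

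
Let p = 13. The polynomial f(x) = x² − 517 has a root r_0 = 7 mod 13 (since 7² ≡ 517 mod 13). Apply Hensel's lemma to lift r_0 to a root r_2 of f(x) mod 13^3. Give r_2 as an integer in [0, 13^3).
r_2 = 1658 (mod 2197)

Hensel's recurrence: r_{i+1} = r_i − f(r_i)·(f′(r_i))^{-1} mod 13^{i+2}, with f′(x) = 2x. Iterate:
  r_0 = 7 (mod 13)
  r_1 = 137 (mod 169)
  r_2 = 1658 (mod 2197)
Final: r_2 = 1658, and one checks f(r_2) ≡ 0 mod 13^3.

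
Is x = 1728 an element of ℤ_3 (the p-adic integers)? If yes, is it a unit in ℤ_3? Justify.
x ∈ ℤ_3 but not a unit; v_3(x) = 3 > 0

ℤ_3 = {x ∈ ℚ_3 : v_3(x) ≥ 0} and ℤ_3^× = {x ∈ ℤ_3 : v_3(x) = 0}. Here v_3(1728) = v_3(num) − v_3(den) = 3; compare against these criteria.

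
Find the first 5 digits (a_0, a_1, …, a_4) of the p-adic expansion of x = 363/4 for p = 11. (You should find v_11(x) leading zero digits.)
(a_0, …, a_4) = (0, 0, 9, 2, 8)

v_11(363/4) = 2, so a_0 = ... = a_1 = 0. Factor out: x = 11^2 · u with u = 3/4 a unit in ℤ_11. Expand u iteratively via a_{v+i} = u_i mod 11, u_{i+1} = (u_i − a_{v+i})/11:
  u_0 = 3/4;  a_2 = 9;  u_1 = (u_0 − 9)/11 = -3/4
  u_1 = -3/4;  a_3 = 2;  u_2 = (u_1 − 2)/11 = -1/4
  u_2 = -1/4;  a_4 = 8;  u_3 = (u_2 − 8)/11 = -3/4
Digits: (0, 0, 9, 2, 8).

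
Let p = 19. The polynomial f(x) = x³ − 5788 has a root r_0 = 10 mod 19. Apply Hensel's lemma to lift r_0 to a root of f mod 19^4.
r_3 = 121914 (mod 130321)

Hensel: r_{i+1} = r_i − f(r_i)/f′(r_i) mod 19^{i+2}, where f′(x) = 3x². Iterate:
  r_0 = 10 (mod 19)
  r_1 = 257 (mod 361)
  r_2 = 5311 (mod 6859)
  r_3 = 121914 (mod 130321)
Final: r = 121914 with f(r) ≡ 0 mod 19^4.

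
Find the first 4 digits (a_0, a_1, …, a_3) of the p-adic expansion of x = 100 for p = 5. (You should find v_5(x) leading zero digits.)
(a_0, …, a_3) = (0, 0, 4, 0)

v_5(100) = 2, so a_0 = ... = a_1 = 0. Factor out: x = 5^2 · u with u = 4 a unit in ℤ_5. Expand u iteratively via a_{v+i} = u_i mod 5, u_{i+1} = (u_i − a_{v+i})/5:
  u_0 = 4;  a_2 = 4;  u_1 = (u_0 − 4)/5 = 0
  u_1 = 0;  a_3 = 0;  u_2 = (u_1 − 0)/5 = 0
Digits: (0, 0, 4, 0).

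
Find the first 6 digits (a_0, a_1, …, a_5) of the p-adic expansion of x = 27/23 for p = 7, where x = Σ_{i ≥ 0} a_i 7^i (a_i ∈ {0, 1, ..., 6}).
(a_0, …, a_5) = (3, 4, 0, 6, 4, 6)

v_7(27/23) = 0 (numerator and denominator both coprime to 7), so x ∈ ℤ_7^×. Compute digits iteratively via a_i = x_i mod 7, x_{i+1} = (x_i − a_i)/7, with x_0 = x:
  x_0 = 27/23;  a_0 = 3;  x_1 = (x_0 − 3)/7 = -6/23
  x_1 = -6/23;  a_1 = 4;  x_2 = (x_1 − 4)/7 = -14/23
  x_2 = -14/23;  a_2 = 0;  x_3 = (x_2 − 0)/7 = -2/23
  x_3 = -2/23;  a_3 = 6;  x_4 = (x_3 − 6)/7 = -20/23
  x_4 = -20/23;  a_4 = 4;  x_5 = (x_4 − 4)/7 = -16/23
  x_5 = -16/23;  a_5 = 6;  x_6 = (x_5 − 6)/7 = -22/23
Digits: (3, 4, 0, 6, 4, 6).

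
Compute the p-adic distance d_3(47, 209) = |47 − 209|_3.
d_3(47, 209) = 1/81

Step 1 — x − y = 47 − 209 = -162. Step 2 — v_3(-162) = 4 (factor: -162 = −(3^4 · 2); the sign does not affect v_p). Step 3 — |x − y|_3 = 3^{-4} = 1/81.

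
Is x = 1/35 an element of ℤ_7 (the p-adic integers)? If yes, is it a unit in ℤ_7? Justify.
x ∉ ℤ_7 (v_7(x) = -1 < 0)

ℤ_7 = {x ∈ ℚ_7 : v_7(x) ≥ 0} and ℤ_7^× = {x ∈ ℤ_7 : v_7(x) = 0}. Here v_7(1/35) = v_7(num) − v_7(den) = -1; compare against these criteria.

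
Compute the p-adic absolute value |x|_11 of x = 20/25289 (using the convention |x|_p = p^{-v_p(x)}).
|20/25289|_11 = 1331

Step 1 — compute v_11(x) by factoring powers of 11 out of the numerator and denominator: v_11(20/25289) = -3. Step 2 — apply |x|_p = p^{-v_p(x)} = 11^{3} = 1331.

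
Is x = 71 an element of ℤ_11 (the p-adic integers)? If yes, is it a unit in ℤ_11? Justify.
x ∈ ℤ_11^× (unit); v_11(x) = 0

ℤ_11 = {x ∈ ℚ_11 : v_11(x) ≥ 0} and ℤ_11^× = {x ∈ ℤ_11 : v_11(x) = 0}. Here v_11(71) = v_11(num) − v_11(den) = 0; compare against these criteria.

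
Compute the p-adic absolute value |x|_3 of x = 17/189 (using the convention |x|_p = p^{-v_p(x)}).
|17/189|_3 = 27

Step 1 — compute v_3(x) by factoring powers of 3 out of the numerator and denominator: v_3(17/189) = -3. Step 2 — apply |x|_p = p^{-v_p(x)} = 3^{3} = 27.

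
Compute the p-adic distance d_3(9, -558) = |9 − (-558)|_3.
d_3(9, -558) = 1/81

Step 1 — x − y = 9 − (-558) = 567. Step 2 — v_3(567) = 4 (factor: 567 = (3^4 · 7); the sign does not affect v_p). Step 3 — |x − y|_3 = 3^{-4} = 1/81.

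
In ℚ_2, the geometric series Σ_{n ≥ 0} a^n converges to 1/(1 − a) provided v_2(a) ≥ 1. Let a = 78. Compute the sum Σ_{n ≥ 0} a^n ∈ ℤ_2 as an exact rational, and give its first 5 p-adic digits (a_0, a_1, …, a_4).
Σ a^n = 1/(1 − a) = -1/77;  first 5 digits = (1, 1, 0, 1, 1)

v_2(a) = 1 ≥ 1, so the series converges in ℤ_2 to 1/(1 − a) = 1/(1 − 78) = -1/77. Expand this rational in ℤ_2: compute digits iteratively via d_i = x_i mod 2, x_{i+1} = (x_i − d_i)/2. The first 5 digits are (1, 1, 0, 1, 1).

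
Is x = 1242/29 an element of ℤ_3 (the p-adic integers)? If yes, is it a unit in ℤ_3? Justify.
x ∈ ℤ_3 but not a unit; v_3(x) = 3 > 0

ℤ_3 = {x ∈ ℚ_3 : v_3(x) ≥ 0} and ℤ_3^× = {x ∈ ℤ_3 : v_3(x) = 0}. Here v_3(1242/29) = v_3(num) − v_3(den) = 3; compare against these criteria.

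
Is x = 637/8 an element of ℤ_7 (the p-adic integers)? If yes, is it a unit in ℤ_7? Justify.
x ∈ ℤ_7 but not a unit; v_7(x) = 2 > 0

ℤ_7 = {x ∈ ℚ_7 : v_7(x) ≥ 0} and ℤ_7^× = {x ∈ ℤ_7 : v_7(x) = 0}. Here v_7(637/8) = v_7(num) − v_7(den) = 2; compare against these criteria.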